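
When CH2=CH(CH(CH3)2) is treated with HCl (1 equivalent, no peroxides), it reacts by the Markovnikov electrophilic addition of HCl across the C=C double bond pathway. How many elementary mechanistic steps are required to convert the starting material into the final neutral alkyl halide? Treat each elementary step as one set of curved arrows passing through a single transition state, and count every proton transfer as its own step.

3

Step 1: Protonation of the alkene by HCl: the π bond acts as the nucleophile and picks up H⁺, giving the more stable (Markovnikov) secondary carbocation. The H–Cl bond breaks heterolytically, releasing Cl⁻.
Step 2: A 1,2-hydride shift from the adjacent isopropyl carbon moves the positive charge from the secondary centre to an adjacent carbon, generating a more stable tertiary carbocation.
Step 3: Nucleophilic attack by Cl⁻ on the carbocation completes the addition, giving R–Cl.
Total: 3 elementary steps.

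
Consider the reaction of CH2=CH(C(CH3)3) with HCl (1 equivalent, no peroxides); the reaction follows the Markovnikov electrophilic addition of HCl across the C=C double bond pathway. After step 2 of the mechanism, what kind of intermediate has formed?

Step 1: The π electrons of the C=C bond attack a proton of HCl; Markovnikov addition places the new C–H on the less-substituted alkene carbon, so the positive charge ends up on the more-substituted carbon — a secondary carbocation. The H–Cl bond breaks heterolytically, releasing Cl⁻.
Step 2: Carbocation rearrangement: a 1,2-methyl shift from the adjacent tert-butyl carbon converts the initially-formed secondary cation into the more stable tertiary cation.
After step 2 the species present is a tertiary carbocation.

tertiary carbocation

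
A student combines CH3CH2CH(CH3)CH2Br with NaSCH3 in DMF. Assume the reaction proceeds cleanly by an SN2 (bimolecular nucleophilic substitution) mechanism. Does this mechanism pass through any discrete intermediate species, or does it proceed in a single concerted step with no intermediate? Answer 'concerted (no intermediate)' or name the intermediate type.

concerted (no intermediate)

CH3S⁻ attacks the back face of the α-carbon while Br⁻ departs with the C–Br bonding pair — a single concerted displacement through a pentacoordinate transition state.
All bond changes occur in one transition state; no discrete intermediate is formed.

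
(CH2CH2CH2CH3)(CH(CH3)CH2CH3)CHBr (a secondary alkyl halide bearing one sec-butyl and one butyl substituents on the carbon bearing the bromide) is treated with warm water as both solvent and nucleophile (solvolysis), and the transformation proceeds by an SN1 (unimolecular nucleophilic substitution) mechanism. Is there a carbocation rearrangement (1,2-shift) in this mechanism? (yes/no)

The first-formed carbocation is secondary.
The adjacent sec-butyl carbon already bears 2 other carbon substituents and has a hydrogen to migrate; after a 1,2-hydride shift from that carbon the positive charge sits on a tertiary centre.
Tertiary is more stable than secondary, so the shift occurs.

yes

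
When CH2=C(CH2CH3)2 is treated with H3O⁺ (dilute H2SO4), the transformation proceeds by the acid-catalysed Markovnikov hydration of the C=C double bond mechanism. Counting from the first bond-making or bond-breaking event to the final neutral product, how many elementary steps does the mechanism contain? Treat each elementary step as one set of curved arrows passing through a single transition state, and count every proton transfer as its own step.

3

Step 1: The π electrons of the C=C bond attack a proton of H3O⁺; Markovnikov addition places the new C–H on the less-substituted alkene carbon, so the positive charge ends up on the more-substituted carbon — a tertiary carbocation. H2O is released.
(No 1,2-shift: no single shift to an adjacent carbon would give a more stable cation.)
Step 2: Water acts as the nucleophile: an oxygen lone pair bonds to the cationic carbon, giving an oxonium-ion intermediate.
Step 3: Deprotonation of the oxonium ion by a water molecule delivers the neutral alcohol and regenerates the acid catalyst.
Total: 3 elementary steps.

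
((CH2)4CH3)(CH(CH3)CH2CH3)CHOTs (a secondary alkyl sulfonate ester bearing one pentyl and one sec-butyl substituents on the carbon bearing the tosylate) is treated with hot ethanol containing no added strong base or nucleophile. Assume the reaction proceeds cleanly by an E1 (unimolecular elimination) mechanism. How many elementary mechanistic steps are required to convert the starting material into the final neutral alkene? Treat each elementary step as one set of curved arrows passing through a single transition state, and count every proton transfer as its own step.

3

Step 1: Ionisation: the C–O σ-bond cleaves heterolytically; both bonding electrons depart with TsO⁻, leaving a secondary carbocation at the α-carbon.
Step 2: A 1,2-hydride shift from the adjacent sec-butyl carbon moves the positive charge from the secondary centre to an adjacent carbon, generating a more stable tertiary carbocation.
Step 3: Loss of a β-proton to an ethanol molecule of the solvent: the C–H bonding pair collapses toward the cationic carbon to form the C=C π bond, yielding the alkene.
Total: 3 elementary steps.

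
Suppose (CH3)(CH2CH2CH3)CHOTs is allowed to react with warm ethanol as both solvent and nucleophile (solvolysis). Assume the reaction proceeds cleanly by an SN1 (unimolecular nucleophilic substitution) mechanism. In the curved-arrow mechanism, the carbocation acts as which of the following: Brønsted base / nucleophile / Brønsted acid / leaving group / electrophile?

Step 2: CH3CH2OH donates an oxygen lone pair into the empty p orbital of the cation, giving a protonated ether (an oxonium ion).
The carbocation accepts an electron pair into an empty or π* orbital — it is the electrophile.

electrophile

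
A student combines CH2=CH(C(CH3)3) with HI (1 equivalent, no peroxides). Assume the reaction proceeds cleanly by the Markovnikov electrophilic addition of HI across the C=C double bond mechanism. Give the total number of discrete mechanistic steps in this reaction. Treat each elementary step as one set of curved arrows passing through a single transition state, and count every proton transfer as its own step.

3

Step 1: Protonation of the alkene by HI: the π bond acts as the nucleophile and picks up H⁺, giving the more stable (Markovnikov) secondary carbocation. The H–I bond breaks heterolytically, releasing I⁻.
Step 2: Carbocation rearrangement: a 1,2-methyl shift from the adjacent tert-butyl carbon converts the initially-formed secondary cation into the more stable tertiary cation.
Step 3: I⁻ captures the cation: a lone pair on I⁻ fills the empty p orbital, producing the alkyl halide product.
Total: 3 elementary steps.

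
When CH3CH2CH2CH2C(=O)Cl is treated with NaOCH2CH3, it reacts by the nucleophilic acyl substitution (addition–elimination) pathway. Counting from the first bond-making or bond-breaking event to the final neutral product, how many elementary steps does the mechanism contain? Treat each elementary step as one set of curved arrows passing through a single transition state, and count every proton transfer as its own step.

Step 1: CH3CH2O⁻ adds to the carbonyl carbon; the C=O π electrons shift onto oxygen and a tetrahedral alkoxide intermediate forms.
Step 2: Collapse of the tetrahedral intermediate: the alkoxide oxygen pushes its lone pair back to re-form C=O while Cl⁻ leaves.
Total: 2 elementary steps.

2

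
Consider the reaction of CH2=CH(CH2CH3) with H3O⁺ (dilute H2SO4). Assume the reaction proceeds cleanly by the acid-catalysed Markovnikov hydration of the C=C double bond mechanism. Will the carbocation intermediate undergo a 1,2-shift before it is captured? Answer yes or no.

The first-formed carbocation is secondary.
No single 1,2-shift to an adjacent carbon would produce a more-substituted cation than the one already present, so no rearrangement occurs.

no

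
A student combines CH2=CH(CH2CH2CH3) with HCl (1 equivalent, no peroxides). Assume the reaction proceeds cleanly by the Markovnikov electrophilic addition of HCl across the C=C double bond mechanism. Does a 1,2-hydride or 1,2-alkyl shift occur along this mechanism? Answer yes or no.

The first-formed carbocation is secondary.
No single 1,2-shift to an adjacent carbon would produce a more-substituted cation than the one already present, so no rearrangement occurs.

no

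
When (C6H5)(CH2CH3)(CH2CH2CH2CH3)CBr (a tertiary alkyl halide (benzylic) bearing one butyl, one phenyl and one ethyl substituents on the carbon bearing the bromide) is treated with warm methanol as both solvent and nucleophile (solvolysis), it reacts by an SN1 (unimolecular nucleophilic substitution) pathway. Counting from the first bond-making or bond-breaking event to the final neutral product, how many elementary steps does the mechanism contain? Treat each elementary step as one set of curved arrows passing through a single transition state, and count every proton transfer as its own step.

Step 1: Rate-determining heterolysis of the C–Br bond gives Br⁻ and a tertiary carbocation.
(No 1,2-shift: no single shift to an adjacent carbon would give a more stable cation.)
Step 2: A lone pair on the oxygen of CH3OH attacks the carbocation, forming a new C–O σ-bond and an oxonium ion.
Step 3: Proton transfer from the O–H of the oxonium ion to a solvent molecule delivers the neutral ether.
Total: 3 elementary steps.

3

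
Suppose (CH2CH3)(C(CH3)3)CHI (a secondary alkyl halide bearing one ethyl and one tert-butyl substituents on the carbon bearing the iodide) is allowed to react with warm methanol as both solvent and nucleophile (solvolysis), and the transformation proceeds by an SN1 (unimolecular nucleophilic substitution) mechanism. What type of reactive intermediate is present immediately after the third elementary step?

Step 1: Ionisation: the C–I σ-bond cleaves heterolytically; both bonding electrons depart with I⁻, leaving a secondary carbocation at the α-carbon.
Step 2: Carbocation rearrangement: a 1,2-methyl shift from the adjacent tert-butyl carbon converts the initially-formed secondary cation into the more stable tertiary cation.
Step 3: A lone pair on the oxygen of CH3OH attacks the carbocation, forming a new C–O σ-bond and an oxonium ion.
After step 3 the species present is an oxonium ion.

oxonium ion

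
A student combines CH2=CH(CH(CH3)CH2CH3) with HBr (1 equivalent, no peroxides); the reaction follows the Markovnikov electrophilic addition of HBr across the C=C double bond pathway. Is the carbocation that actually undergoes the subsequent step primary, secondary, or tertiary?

Step 1: Protonation of the alkene by HBr: the π bond acts as the nucleophile and picks up H⁺, giving the more stable (Markovnikov) secondary carbocation. The H–Br bond breaks heterolytically, releasing Br⁻.
Step 2: A hydride (H with its bonding pair) migrates from the adjacent sec-butyl carbon to the cationic centre — a 1,2-hydride shift — upgrading the secondary cation to a tertiary one.
The cation rearranges from secondary to tertiary via a 1,2-hydride shift from the adjacent sec-butyl carbon; the tertiary cation is what reacts next.

tertiary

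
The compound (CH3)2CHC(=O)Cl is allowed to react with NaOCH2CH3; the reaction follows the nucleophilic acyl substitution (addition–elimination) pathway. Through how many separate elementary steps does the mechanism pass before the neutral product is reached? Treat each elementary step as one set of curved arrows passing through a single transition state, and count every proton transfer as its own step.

Step 1: A lone pair on the O of CH3CH2O⁻ attacks the electrophilic acyl carbon; the π(C=O) electrons move onto oxygen, giving a tetrahedral intermediate.
Step 2: An oxygen lone pair re-forms the C=O π bond as the C–Cl σ-bond breaks; Cl⁻ is expelled.
Total: 2 elementary steps.

2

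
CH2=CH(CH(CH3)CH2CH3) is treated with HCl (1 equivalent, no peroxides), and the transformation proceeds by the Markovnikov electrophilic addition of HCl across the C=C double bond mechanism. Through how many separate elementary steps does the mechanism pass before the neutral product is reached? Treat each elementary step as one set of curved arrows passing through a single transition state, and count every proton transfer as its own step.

3

Step 1: Protonation of the alkene by HCl: the π bond acts as the nucleophile and picks up H⁺, giving the more stable (Markovnikov) secondary carbocation. The H–Cl bond breaks heterolytically, releasing Cl⁻.
Step 2: A hydride (H with its bonding pair) migrates from the adjacent sec-butyl carbon to the cationic centre — a 1,2-hydride shift — upgrading the secondary cation to a tertiary one.
Step 3: Cl⁻ captures the cation: a lone pair on Cl⁻ fills the empty p orbital, producing the alkyl halide product.
Total: 3 elementary steps.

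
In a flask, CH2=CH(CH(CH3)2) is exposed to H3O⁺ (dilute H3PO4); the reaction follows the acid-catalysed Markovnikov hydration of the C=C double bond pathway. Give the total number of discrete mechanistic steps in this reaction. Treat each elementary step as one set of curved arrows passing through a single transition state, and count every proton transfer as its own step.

4

Step 1: The π electrons of the C=C bond attack a proton of H3O⁺; Markovnikov addition places the new C–H on the less-substituted alkene carbon, so the positive charge ends up on the more-substituted carbon — a secondary carbocation. H2O is released.
Step 2: A hydride (H with its bonding pair) migrates from the adjacent isopropyl carbon to the cationic centre — a 1,2-hydride shift — upgrading the secondary cation to a tertiary one.
Step 3: Nucleophilic capture of the cation by H2O produces the protonated alcohol (an oxonium ion).
Step 4: H2O removes a proton from the oxonium oxygen, regenerating H3O⁺ and giving the neutral alcohol.
Total: 4 elementary steps.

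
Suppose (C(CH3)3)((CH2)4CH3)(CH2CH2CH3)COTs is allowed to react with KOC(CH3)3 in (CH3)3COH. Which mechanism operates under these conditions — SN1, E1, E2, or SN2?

E2

Conditions: a strong/bulky base with a tertiary substrate bearing a β-hydrogen.
These conditions are the textbook signature of the E2 pathway.
A strong (often hindered) base removes a β-H in concert with loss of the leaving group — bimolecular elimination.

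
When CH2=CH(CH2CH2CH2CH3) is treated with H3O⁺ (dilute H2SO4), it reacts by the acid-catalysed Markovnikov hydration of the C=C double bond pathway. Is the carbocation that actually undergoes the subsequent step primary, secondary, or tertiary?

Step 1: Electrophilic addition begins with the π(C=C) electrons forming a bond to the proton of H3O⁺. Following Markovnikov's rule, the resulting cation is secondary. H2O is released.
No single 1,2-shift to an adjacent carbon would give a more-substituted cation, so no rearrangement occurs.

secondary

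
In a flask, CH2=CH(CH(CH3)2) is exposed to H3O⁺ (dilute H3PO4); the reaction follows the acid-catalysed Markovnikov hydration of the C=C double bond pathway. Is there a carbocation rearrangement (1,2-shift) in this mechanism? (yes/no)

yes

The first-formed carbocation is secondary.
The adjacent isopropyl carbon already bears 2 other carbon substituents and has a hydrogen to migrate; after a 1,2-hydride shift from that carbon the positive charge sits on a tertiary centre.
Tertiary is more stable than secondary, so the shift occurs.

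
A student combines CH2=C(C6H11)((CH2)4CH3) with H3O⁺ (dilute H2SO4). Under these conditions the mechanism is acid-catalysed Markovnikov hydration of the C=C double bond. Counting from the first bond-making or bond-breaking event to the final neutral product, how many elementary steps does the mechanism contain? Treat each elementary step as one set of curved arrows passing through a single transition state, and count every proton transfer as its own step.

3

Step 1: Protonation of the alkene by H3O⁺: the π bond acts as the nucleophile and picks up H⁺, giving the more stable (Markovnikov) tertiary carbocation. H2O is released.
(No 1,2-shift: no single shift to an adjacent carbon would give a more stable cation.)
Step 2: Nucleophilic capture of the cation by H2O produces the protonated alcohol (an oxonium ion).
Step 3: Proton transfer from the O–H of the oxonium ion to H2O completes the catalytic cycle and yields the alcohol.
Total: 3 elementary steps.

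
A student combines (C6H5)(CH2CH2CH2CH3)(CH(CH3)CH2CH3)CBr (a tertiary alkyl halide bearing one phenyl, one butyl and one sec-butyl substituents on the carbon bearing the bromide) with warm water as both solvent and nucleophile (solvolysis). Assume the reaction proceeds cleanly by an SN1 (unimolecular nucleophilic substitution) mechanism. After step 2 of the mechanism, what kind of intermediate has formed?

oxonium ion

Step 1: Rate-determining heterolysis of the C–Br bond gives Br⁻ and a tertiary carbocation.
Step 2: A lone pair on the oxygen of H2O attacks the carbocation, forming a new C–O σ-bond and an oxonium ion.
After step 2 the species present is an oxonium ion.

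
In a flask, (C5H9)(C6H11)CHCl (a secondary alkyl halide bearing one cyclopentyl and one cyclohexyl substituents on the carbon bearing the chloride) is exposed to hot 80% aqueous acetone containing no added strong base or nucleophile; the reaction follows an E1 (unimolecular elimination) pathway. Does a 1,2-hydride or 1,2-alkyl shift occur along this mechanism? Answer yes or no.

The first-formed carbocation is secondary.
The adjacent cyclopentyl carbon already bears 2 other carbon substituents and has a hydrogen to migrate; after a 1,2-hydride shift from that carbon the positive charge sits on a tertiary centre.
Tertiary is more stable than secondary, so the shift occurs.

yes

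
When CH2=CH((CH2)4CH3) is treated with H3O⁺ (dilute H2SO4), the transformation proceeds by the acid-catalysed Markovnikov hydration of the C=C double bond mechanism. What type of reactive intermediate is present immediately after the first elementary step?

secondary carbocation

Step 1: Electrophilic addition begins with the π(C=C) electrons forming a bond to the proton of H3O⁺. Following Markovnikov's rule, the resulting cation is secondary. H2O is released.
After step 1 the species present is a secondary carbocation.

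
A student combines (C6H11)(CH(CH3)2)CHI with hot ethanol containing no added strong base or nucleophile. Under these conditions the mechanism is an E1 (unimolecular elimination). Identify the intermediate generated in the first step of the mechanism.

secondary carbocation

Step 1: Ionisation: the C–I σ-bond cleaves heterolytically; both bonding electrons depart with I⁻, leaving a secondary carbocation at the α-carbon.
After step 1 the species present is a secondary carbocation.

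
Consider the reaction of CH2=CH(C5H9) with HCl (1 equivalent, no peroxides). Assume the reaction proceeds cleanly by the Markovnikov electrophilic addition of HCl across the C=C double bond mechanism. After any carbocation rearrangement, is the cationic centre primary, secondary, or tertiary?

tertiary

Step 1: The π electrons of the C=C bond attack a proton of HCl; Markovnikov addition places the new C–H on the less-substituted alkene carbon, so the positive charge ends up on the more-substituted carbon — a secondary carbocation. The H–Cl bond breaks heterolytically, releasing Cl⁻.
Step 2: A 1,2-hydride shift from the adjacent cyclopentyl carbon moves the positive charge from the secondary centre to an adjacent carbon, generating a more stable tertiary carbocation.
The cation rearranges from secondary to tertiary via a 1,2-hydride shift from the adjacent cyclopentyl carbon; the tertiary cation is what reacts next.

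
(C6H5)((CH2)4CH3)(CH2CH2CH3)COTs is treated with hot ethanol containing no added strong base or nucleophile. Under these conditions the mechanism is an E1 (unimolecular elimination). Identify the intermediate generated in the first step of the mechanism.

Step 1: Rate-determining heterolysis of the C–O bond gives TsO⁻ and a tertiary carbocation.
After step 1 the species present is a tertiary carbocation.

tertiary carbocation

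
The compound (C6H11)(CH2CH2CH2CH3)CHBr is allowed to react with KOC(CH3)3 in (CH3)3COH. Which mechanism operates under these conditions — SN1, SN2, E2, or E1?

Conditions: a strong/bulky base with a secondary substrate bearing a β-hydrogen.
These conditions are the textbook signature of the E2 pathway.
A strong (often hindered) base removes a β-H in concert with loss of the leaving group — bimolecular elimination.

E2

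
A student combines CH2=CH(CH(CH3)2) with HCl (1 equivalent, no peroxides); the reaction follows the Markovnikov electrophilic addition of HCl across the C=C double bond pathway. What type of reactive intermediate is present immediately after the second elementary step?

Step 1: Protonation of the alkene by HCl: the π bond acts as the nucleophile and picks up H⁺, giving the more stable (Markovnikov) secondary carbocation. The H–Cl bond breaks heterolytically, releasing Cl⁻.
Step 2: A hydride (H with its bonding pair) migrates from the adjacent isopropyl carbon to the cationic centre — a 1,2-hydride shift — upgrading the secondary cation to a tertiary one.
After step 2 the species present is a tertiary carbocation.

tertiary carbocation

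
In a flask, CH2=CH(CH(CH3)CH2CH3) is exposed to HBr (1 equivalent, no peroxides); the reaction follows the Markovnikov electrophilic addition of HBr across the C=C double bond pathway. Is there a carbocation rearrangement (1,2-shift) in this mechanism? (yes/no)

yes

The first-formed carbocation is secondary.
The adjacent sec-butyl carbon already bears 2 other carbon substituents and has a hydrogen to migrate; after a 1,2-hydride shift from that carbon the positive charge sits on a tertiary centre.
Tertiary is more stable than secondary, so the shift occurs.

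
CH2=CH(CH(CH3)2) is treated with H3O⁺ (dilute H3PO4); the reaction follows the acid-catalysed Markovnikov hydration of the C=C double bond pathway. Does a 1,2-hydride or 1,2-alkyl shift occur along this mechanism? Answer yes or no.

yes

The first-formed carbocation is secondary.
The adjacent isopropyl carbon already bears 2 other carbon substituents and has a hydrogen to migrate; after a 1,2-hydride shift from that carbon the positive charge sits on a tertiary centre.
Tertiary is more stable than secondary, so the shift occurs.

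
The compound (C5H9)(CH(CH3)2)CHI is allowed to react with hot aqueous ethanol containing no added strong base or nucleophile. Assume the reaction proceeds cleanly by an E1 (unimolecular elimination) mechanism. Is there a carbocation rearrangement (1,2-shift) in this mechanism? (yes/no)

yes

The first-formed carbocation is secondary.
The adjacent cyclopentyl carbon already bears 2 other carbon substituents and has a hydrogen to migrate; after a 1,2-hydride shift from that carbon the positive charge sits on a tertiary centre.
Tertiary is more stable than secondary, so the shift occurs.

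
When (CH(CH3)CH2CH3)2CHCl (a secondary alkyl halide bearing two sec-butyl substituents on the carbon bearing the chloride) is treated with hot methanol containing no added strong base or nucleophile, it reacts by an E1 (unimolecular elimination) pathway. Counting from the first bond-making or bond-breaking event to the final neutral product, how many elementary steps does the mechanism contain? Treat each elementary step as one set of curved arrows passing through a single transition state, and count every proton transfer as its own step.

Step 1: Rate-determining heterolysis of the C–Cl bond gives Cl⁻ and a secondary carbocation.
Step 2: A hydride (H with its bonding pair) migrates from the adjacent sec-butyl carbon to the cationic centre — a 1,2-hydride shift — upgrading the secondary cation to a tertiary one.
Step 3: A weak base (a methanol molecule from the solvent) removes a proton from a carbon adjacent to the cationic centre; the electrons of that C–H bond become the new π(C=C) bond, giving the alkene.
Total: 3 elementary steps.

3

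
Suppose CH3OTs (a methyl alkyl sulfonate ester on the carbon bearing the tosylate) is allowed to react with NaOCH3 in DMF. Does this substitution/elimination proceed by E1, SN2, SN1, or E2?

SN2

Conditions: a methyl substrate with a strong nucleophile in the polar aprotic solvent DMF.
These conditions are the textbook signature of the SN2 pathway.
An unhindered substrate with a strong nucleophile in a polar aprotic solvent favours one-step backside displacement.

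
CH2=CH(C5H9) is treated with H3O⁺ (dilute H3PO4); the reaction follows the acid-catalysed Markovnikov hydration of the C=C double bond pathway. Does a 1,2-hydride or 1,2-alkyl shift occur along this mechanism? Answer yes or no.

yes

The first-formed carbocation is secondary.
The adjacent cyclopentyl carbon already bears 2 other carbon substituents and has a hydrogen to migrate; after a 1,2-hydride shift from that carbon the positive charge sits on a tertiary centre.
Tertiary is more stable than secondary, so the shift occurs.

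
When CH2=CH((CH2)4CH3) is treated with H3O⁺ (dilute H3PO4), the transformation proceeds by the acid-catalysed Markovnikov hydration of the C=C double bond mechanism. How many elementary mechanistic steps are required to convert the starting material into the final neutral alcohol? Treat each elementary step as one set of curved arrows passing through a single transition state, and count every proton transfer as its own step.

Step 1: Protonation of the alkene by H3O⁺: the π bond acts as the nucleophile and picks up H⁺, giving the more stable (Markovnikov) secondary carbocation. H2O is released.
(No 1,2-shift: no single shift to an adjacent carbon would give a more stable cation.)
Step 2: Nucleophilic capture of the cation by H2O produces the protonated alcohol (an oxonium ion).
Step 3: H2O removes a proton from the oxonium oxygen, regenerating H3O⁺ and giving the neutral alcohol.
Total: 3 elementary steps.

3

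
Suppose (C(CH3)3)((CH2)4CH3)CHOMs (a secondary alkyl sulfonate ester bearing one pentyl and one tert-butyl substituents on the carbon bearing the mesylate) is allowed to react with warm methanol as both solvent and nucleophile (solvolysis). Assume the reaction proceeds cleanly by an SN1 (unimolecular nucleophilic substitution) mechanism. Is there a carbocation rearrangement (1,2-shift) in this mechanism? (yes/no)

yes

The first-formed carbocation is secondary.
The adjacent tert-butyl carbon has no hydrogen but bears methyl groups; migration of one methyl with its bonding pair (a 1,2-methyl shift) places the charge on a tertiary centre.
Tertiary is more stable than secondary, so the shift occurs.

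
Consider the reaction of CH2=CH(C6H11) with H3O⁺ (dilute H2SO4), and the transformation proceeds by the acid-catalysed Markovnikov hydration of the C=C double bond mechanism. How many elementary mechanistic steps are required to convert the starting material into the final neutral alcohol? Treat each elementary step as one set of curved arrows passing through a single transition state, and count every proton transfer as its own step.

4

Step 1: The π electrons of the C=C bond attack a proton of H3O⁺; Markovnikov addition places the new C–H on the less-substituted alkene carbon, so the positive charge ends up on the more-substituted carbon — a secondary carbocation. H2O is released.
Step 2: A 1,2-hydride shift from the adjacent cyclohexyl carbon moves the positive charge from the secondary centre to an adjacent carbon, generating a more stable tertiary carbocation.
Step 3: Water acts as the nucleophile: an oxygen lone pair bonds to the cationic carbon, giving an oxonium-ion intermediate.
Step 4: Deprotonation of the oxonium ion by a water molecule delivers the neutral alcohol and regenerates the acid catalyst.
Total: 4 elementary steps.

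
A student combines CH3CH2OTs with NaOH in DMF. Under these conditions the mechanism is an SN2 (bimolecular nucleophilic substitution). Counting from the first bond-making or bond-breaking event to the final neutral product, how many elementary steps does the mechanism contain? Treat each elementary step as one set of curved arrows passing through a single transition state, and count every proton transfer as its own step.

Step 1: OH⁻ attacks the back face of the α-carbon while TsO⁻ departs with the C–O bonding pair — a single concerted displacement through a pentacoordinate transition state.
Total: 1 elementary step.

1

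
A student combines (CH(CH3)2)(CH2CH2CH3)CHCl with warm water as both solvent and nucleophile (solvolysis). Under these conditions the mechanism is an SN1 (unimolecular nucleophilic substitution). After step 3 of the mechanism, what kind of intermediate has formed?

oxonium ion

Step 1: Rate-determining heterolysis of the C–Cl bond gives Cl⁻ and a secondary carbocation.
Step 2: A hydride (H with its bonding pair) migrates from the adjacent isopropyl carbon to the cationic centre — a 1,2-hydride shift — upgrading the secondary cation to a tertiary one.
Step 3: A lone pair on the oxygen of H2O attacks the carbocation, forming a new C–O σ-bond and an oxonium ion.
After step 3 the species present is an oxonium ion.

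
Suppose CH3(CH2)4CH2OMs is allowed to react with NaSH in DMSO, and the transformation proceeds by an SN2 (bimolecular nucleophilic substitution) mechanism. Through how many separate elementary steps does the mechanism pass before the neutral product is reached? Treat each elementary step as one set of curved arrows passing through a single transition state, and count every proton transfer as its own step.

1

Step 1: Backside attack by HS⁻ on the carbon bearing the mesylate: the new C–S bond forms as the C–O bond breaks, with Walden inversion at carbon.
Total: 1 elementary step.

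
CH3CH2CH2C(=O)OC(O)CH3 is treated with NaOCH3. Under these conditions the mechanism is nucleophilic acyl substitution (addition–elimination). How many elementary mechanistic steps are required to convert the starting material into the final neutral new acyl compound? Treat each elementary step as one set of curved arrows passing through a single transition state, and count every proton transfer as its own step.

Step 1: Nucleophilic addition of CH3O⁻ to the acyl carbon breaks the π(C=O) bond and yields a tetrahedral, anionic intermediate.
Step 2: Elimination step: re-formation of the carbonyl π bond drives out CH3CO2⁻, giving the new acyl compound.
Total: 2 elementary steps.

2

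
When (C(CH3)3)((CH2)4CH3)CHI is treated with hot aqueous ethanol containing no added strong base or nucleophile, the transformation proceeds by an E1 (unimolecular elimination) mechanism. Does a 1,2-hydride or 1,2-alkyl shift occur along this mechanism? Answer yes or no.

yes

The first-formed carbocation is secondary.
The adjacent tert-butyl carbon has no hydrogen but bears methyl groups; migration of one methyl with its bonding pair (a 1,2-methyl shift) places the charge on a tertiary centre.
Tertiary is more stable than secondary, so the shift occurs.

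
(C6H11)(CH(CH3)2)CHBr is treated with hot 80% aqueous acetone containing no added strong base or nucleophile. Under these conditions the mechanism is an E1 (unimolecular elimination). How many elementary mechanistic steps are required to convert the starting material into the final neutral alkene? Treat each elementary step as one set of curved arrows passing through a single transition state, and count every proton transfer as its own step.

3

Step 1: The C–Br bond breaks with both electrons going to the bromide; Br⁻ leaves and a secondary carbocation remains.
Step 2: A 1,2-hydride shift from the adjacent cyclohexyl carbon moves the positive charge from the secondary centre to an adjacent carbon, generating a more stable tertiary carbocation.
Step 3: Loss of a β-proton to a water molecule of the solvent: the C–H bonding pair collapses toward the cationic carbon to form the C=C π bond, yielding the alkene.
Total: 3 elementary steps.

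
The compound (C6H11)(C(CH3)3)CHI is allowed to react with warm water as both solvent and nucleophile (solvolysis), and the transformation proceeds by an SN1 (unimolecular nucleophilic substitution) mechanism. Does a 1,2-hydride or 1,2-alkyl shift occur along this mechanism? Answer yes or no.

The first-formed carbocation is secondary.
The adjacent cyclohexyl carbon already bears 2 other carbon substituents and has a hydrogen to migrate; after a 1,2-hydride shift from that carbon the positive charge sits on a tertiary centre.
Tertiary is more stable than secondary, so the shift occurs.

yes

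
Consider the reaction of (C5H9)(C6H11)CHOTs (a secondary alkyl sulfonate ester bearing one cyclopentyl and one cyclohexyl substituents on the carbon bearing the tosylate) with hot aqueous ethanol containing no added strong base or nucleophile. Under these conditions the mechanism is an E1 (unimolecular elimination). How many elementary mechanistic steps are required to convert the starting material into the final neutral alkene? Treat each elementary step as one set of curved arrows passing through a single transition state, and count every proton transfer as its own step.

3

Step 1: Ionisation: the C–O σ-bond cleaves heterolytically; both bonding electrons depart with TsO⁻, leaving a secondary carbocation at the α-carbon.
Step 2: Carbocation rearrangement: a 1,2-hydride shift from the adjacent cyclopentyl carbon converts the initially-formed secondary cation into the more stable tertiary cation.
Step 3: Loss of a β-proton to a water (or ethanol) molecule of the solvent: the C–H bonding pair collapses toward the cationic carbon to form the C=C π bond, yielding the alkene.
Total: 3 elementary steps.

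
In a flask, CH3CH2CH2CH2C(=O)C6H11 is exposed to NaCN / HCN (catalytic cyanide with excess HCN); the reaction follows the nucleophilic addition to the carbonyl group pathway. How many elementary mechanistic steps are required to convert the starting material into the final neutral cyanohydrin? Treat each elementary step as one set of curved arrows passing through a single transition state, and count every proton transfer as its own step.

2

Step 1: A lone pair / filled orbital on CN⁻ attacks the electrophilic carbonyl carbon; the π(C=O) electrons shift onto oxygen, producing a tetrahedral alkoxide intermediate.
Step 2: The alkoxide oxygen removes a proton from HCN present in the mixture, giving a cyanohydrin and regenerating CN⁻.
Total: 2 elementary steps.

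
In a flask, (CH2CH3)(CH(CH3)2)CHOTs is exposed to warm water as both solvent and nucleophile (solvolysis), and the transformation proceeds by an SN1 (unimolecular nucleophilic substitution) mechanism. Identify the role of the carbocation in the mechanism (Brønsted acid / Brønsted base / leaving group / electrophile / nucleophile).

Step 3: A lone pair on the oxygen of H2O attacks the carbocation, forming a new C–O σ-bond and an oxonium ion.
The carbocation accepts an electron pair into an empty or π* orbital — it is the electrophile.

electrophile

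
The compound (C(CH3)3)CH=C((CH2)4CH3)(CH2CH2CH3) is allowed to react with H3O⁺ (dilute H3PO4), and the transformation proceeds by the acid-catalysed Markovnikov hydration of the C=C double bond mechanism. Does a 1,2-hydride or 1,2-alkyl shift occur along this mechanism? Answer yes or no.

no

The first-formed carbocation is tertiary.
No single 1,2-shift to an adjacent carbon would produce a more-substituted cation than the one already present, so no rearrangement occurs.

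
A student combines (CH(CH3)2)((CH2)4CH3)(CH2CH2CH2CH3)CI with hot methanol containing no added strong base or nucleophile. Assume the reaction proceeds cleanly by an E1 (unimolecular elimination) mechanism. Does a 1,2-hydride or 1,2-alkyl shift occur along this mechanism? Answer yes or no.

The first-formed carbocation is tertiary.
No single 1,2-shift to an adjacent carbon would produce a more-substituted cation than the one already present, so no rearrangement occurs.

no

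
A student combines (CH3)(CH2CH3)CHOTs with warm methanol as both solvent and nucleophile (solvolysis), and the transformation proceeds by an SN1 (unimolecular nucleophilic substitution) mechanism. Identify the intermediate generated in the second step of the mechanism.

oxonium ion

Step 1: The C–O bond breaks with both electrons going to the tosylate; TsO⁻ leaves and a secondary carbocation remains.
Step 2: Nucleophilic capture: the oxygen of CH3OH bonds to the cationic carbon, producing an oxonium-ion intermediate.
After step 2 the species present is an oxonium ion.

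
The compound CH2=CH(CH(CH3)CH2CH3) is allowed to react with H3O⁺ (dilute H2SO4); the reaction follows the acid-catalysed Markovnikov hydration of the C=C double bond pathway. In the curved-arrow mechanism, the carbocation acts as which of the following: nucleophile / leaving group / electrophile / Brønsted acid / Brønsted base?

Step 3: A lone pair on the oxygen of H2O attacks the carbocation, forming a C–O bond and an oxonium ion (a protonated alcohol).
The carbocation accepts an electron pair into an empty or π* orbital — it is the electrophile.

electrophile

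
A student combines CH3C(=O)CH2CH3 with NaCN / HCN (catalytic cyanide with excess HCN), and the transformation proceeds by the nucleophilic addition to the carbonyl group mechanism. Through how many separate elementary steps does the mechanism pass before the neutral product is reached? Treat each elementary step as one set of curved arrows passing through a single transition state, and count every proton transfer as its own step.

Step 1: CN⁻ attacks the sp² carbonyl carbon; the C=O π bond breaks and the electrons end up as a lone pair on the alkoxide oxygen of the tetrahedral intermediate.
Step 2: The alkoxide oxygen removes a proton from HCN present in the mixture, giving a cyanohydrin and regenerating CN⁻.
Total: 2 elementary steps.

2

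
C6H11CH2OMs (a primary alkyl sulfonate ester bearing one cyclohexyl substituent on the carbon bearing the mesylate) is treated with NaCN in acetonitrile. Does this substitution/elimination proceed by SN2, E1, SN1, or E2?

SN2

Conditions: a primary substrate with a strong nucleophile in the polar aprotic solvent acetonitrile.
These conditions are the textbook signature of the SN2 pathway.
An unhindered substrate with a strong nucleophile in a polar aprotic solvent favours one-step backside displacement.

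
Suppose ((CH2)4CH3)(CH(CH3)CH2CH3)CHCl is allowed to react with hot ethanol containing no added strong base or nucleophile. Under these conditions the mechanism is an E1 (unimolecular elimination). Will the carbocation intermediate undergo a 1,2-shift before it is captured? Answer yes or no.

The first-formed carbocation is secondary.
The adjacent sec-butyl carbon already bears 2 other carbon substituents and has a hydrogen to migrate; after a 1,2-hydride shift from that carbon the positive charge sits on a tertiary centre.
Tertiary is more stable than secondary, so the shift occurs.

yes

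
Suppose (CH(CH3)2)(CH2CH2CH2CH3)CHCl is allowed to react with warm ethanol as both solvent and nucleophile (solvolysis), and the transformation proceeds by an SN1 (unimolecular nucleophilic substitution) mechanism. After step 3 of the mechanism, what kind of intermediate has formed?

Step 1: Rate-determining heterolysis of the C–Cl bond gives Cl⁻ and a secondary carbocation.
Step 2: A hydride (H with its bonding pair) migrates from the adjacent isopropyl carbon to the cationic centre — a 1,2-hydride shift — upgrading the secondary cation to a tertiary one.
Step 3: A lone pair on the oxygen of CH3CH2OH attacks the carbocation, forming a new C–O σ-bond and an oxonium ion.
After step 3 the species present is an oxonium ion.

oxonium ion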